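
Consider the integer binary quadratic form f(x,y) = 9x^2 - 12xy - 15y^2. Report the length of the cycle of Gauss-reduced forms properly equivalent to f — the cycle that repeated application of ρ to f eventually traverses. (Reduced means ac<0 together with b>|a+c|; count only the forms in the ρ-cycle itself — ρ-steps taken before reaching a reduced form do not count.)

D = 684, ⌊√D⌋ = 26
descent: ρ → (-15,12,9)  [lands on river]
river: ρ → (9,24,-3)
river: ρ → (-3,24,9)
river: ρ → (9,12,-15)
river: ρ → (-15,18,6)
river: ρ → (6,18,-15)
ρ-cycle length = 6 (tail of 1 descent step not counted)

6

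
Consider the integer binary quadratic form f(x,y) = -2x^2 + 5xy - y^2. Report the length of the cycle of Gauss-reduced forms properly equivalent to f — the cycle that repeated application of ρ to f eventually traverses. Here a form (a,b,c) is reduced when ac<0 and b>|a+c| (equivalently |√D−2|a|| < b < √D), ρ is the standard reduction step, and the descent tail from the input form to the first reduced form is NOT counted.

D = 17, ⌊√D⌋ = 4
descent: ρ → (-1,3,2)  [lands on river]
river: ρ → (2,1,-2)
river: ρ → (-2,3,1)
river: ρ → (1,3,-2)
river: ρ → (-2,1,2)
river: ρ → (2,3,-1)
ρ-cycle length = 6 (tail of 1 descent step not counted)

6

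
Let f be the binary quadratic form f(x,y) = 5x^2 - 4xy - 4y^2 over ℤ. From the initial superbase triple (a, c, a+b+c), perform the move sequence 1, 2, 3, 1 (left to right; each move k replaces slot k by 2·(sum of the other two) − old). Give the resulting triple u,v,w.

start (5,-4,-3) = (f(1,0),f(0,1),f(1,1))
replace slot 1: 2·((-4)+(-3)) − 5 = -19 → (-19,-4,-3)
replace slot 2: 2·((-19)+(-3)) − (-4) = -40 → (-19,-40,-3)
replace slot 3: 2·((-19)+(-40)) − (-3) = -115 → (-19,-40,-115)
replace slot 1: 2·((-40)+(-115)) − (-19) = -291 → (-291,-40,-115)

-291,-40,-115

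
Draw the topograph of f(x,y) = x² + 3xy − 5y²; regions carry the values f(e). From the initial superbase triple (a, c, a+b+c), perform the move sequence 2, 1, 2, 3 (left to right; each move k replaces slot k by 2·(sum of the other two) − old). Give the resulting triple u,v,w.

start (1,-5,-1) = (f(1,0),f(0,1),f(1,1))
replace slot 2: 2·(1+(-1)) − (-5) = 5 → (1,5,-1)
replace slot 1: 2·(5+(-1)) − 1 = 7 → (7,5,-1)
replace slot 2: 2·(7+(-1)) − 5 = 7 → (7,7,-1)
replace slot 3: 2·(7+7) − (-1) = 29 → (7,7,29)

7,7,29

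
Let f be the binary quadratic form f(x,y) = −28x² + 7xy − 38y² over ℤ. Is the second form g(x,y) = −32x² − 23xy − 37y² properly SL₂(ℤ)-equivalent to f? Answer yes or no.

D₁ = -4207, D₂ = -4207
f is negative-definite; reduce −f:
−f: reduced (well bottom): (28,-7,38) with a≤c, −a<b≤a
flip sign back: reduced form of f is (-28,7,-38)
g is negative-definite; reduce −g:
−g: reduced (well bottom): (32,23,37) with a≤c, −a<b≤a
flip sign back: reduced form of g is (-32,-23,-37)
reduced forms (-28, 7, -38) vs (-32, -23, -37) ⇒ inequivalent

no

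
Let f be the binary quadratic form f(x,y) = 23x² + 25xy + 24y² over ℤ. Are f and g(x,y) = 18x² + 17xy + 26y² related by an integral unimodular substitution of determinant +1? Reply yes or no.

D₁ = -1583, D₂ = -1583
f: translate: b→-21 (≡25 mod 46), so (23,25,24)→(23,-21,22)
f: flip: (23,-21,22)→(22,21,23)
f: reduced (well bottom): (22,21,23) with a≤c, −a<b≤a
g: reduced (well bottom): (18,17,26) with a≤c, −a<b≤a
reduced forms (22, 21, 23) vs (18, 17, 26) ⇒ inequivalent

no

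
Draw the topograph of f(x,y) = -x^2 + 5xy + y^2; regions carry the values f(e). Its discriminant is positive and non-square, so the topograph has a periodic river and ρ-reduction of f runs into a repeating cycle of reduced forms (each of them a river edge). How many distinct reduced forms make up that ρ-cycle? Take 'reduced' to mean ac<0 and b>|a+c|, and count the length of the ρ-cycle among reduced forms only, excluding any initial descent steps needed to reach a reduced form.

D = 29, ⌊√D⌋ = 5
river: ρ → (1,5,-1)
river: ρ → (-1,5,1)
ρ-cycle length = 2 (tail of 0 descent steps not counted)

2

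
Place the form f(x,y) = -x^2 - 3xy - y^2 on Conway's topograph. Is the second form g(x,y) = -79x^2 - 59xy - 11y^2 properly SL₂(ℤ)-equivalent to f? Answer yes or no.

D₁ = 5, D₂ = 5
river cycle of f (length 2): (-1, 1, 1), (1, 1, -1)
river cycle of g (length 2): (-1, 1, 1), (1, 1, -1)
cycles coincide ⇒ equivalent

yes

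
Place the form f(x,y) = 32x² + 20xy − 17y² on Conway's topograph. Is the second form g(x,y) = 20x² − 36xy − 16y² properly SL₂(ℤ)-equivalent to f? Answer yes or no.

D₁ = 2576, D₂ = 2576
river cycle of f (length 8): (-17, 48, 4), (4, 48, -17), (-17, 20, 32), (32, 44, -5), (-5, 46, 23), (23, 46, -5), (-5, 44, 32), (32, 20, -17)
river cycle of g (length 10): (-16, 36, 20), (20, 44, -8), (-8, 36, 40), (40, 44, -4), (-4, 44, 40), (40, 36, -8), (-8, 44, 20), (20, 36, -16), (-16, 28, 28), (28, 28, -16)
cycles differ ⇒ inequivalent

no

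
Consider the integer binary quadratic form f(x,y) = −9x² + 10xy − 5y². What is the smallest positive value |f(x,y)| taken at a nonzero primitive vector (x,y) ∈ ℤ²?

translate: b→8 (≡-10 mod 18), so (9,-10,5)→(9,8,4)
flip: (9,8,4)→(4,-8,9)
translate: b→0 (≡-8 mod 8), so (4,-8,9)→(4,0,5)
reduced (well bottom): (4,0,5) with a≤c, −a<b≤a
well minimum |f| = |-4| = 4 (negative-definite)

4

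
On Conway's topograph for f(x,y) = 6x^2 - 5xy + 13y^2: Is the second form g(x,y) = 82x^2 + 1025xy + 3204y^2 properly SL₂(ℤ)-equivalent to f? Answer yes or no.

D₁ = -287, D₂ = -287
f: reduced (well bottom): (6,-5,13) with a≤c, −a<b≤a
g: translate: b→41 (≡1025 mod 164), so (82,1025,3204)→(82,41,6)
g: flip: (82,41,6)→(6,-41,82)
g: translate: b→-5 (≡-41 mod 12), so (6,-41,82)→(6,-5,13)
g: reduced (well bottom): (6,-5,13) with a≤c, −a<b≤a
reduced forms (6, -5, 13) vs (6, -5, 13) ⇒ equivalent

yes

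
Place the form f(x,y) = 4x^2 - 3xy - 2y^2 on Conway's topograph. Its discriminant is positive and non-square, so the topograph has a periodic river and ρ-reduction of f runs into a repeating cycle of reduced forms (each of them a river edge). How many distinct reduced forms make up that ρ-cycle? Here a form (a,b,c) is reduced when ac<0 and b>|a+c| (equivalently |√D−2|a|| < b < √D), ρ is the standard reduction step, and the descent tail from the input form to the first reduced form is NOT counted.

D = 41, ⌊√D⌋ = 6
descent: ρ → (-2,3,4)  [lands on river]
river: ρ → (4,5,-1)
river: ρ → (-1,5,4)
river: ρ → (4,3,-2)
river: ρ → (-2,5,2)
river: ρ → (2,3,-4)
river: ρ → (-4,5,1)
river: ρ → (1,5,-4)
river: ρ → (-4,3,2)
river: ρ → (2,5,-2)
ρ-cycle length = 10 (tail of 1 descent step not counted)

10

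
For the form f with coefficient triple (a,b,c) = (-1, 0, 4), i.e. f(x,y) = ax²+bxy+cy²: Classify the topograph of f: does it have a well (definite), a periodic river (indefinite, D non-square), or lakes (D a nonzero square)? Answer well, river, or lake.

D = b²−4ac = 0² − 4·(-1)·4 = 16
D = 4² is a perfect square ⇒ form factors over ℤ ⇒ lakes

lake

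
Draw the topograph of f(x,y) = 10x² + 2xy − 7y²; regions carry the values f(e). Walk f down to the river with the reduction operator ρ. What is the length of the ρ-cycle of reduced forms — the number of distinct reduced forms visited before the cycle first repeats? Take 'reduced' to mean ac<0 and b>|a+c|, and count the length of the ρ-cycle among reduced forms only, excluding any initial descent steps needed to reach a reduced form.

D = 284, ⌊√D⌋ = 16
descent: ρ → (-7,12,5)  [lands on river]
river: ρ → (5,8,-11)
river: ρ → (-11,14,2)
river: ρ → (2,14,-11)
river: ρ → (-11,8,5)
river: ρ → (5,12,-7)
river: ρ → (-7,16,1)
river: ρ → (1,16,-7)
ρ-cycle length = 8 (tail of 1 descent step not counted)

8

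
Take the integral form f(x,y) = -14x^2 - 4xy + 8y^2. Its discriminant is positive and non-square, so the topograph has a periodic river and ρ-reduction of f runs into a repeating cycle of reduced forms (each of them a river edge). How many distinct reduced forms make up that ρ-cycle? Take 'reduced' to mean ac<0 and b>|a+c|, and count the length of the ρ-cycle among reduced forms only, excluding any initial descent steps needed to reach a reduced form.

D = 464, ⌊√D⌋ = 21
descent: ρ → (8,20,-2)  [lands on river]
river: ρ → (-2,20,8)
river: ρ → (8,12,-10)
river: ρ → (-10,8,10)
river: ρ → (10,12,-8)
river: ρ → (-8,20,2)
river: ρ → (2,20,-8)
river: ρ → (-8,12,10)
river: ρ → (10,8,-10)
river: ρ → (-10,12,8)
ρ-cycle length = 10 (tail of 1 descent step not counted)

10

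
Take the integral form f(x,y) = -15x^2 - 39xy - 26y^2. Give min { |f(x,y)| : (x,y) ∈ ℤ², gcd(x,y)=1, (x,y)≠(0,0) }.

translate: b→9 (≡39 mod 30), so (15,39,26)→(15,9,2)
flip: (15,9,2)→(2,-9,15)
translate: b→-1 (≡-9 mod 4), so (2,-9,15)→(2,-1,5)
reduced (well bottom): (2,-1,5) with a≤c, −a<b≤a
well minimum |f| = |-2| = 2 (negative-definite)

2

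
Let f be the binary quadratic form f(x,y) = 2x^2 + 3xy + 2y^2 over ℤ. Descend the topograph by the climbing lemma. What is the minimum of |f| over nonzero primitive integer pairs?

translate: b→-1 (≡3 mod 4), so (2,3,2)→(2,-1,1)
flip: (2,-1,1)→(1,1,2)
reduced (well bottom): (1,1,2) with a≤c, −a<b≤a
well minimum = a = 1

1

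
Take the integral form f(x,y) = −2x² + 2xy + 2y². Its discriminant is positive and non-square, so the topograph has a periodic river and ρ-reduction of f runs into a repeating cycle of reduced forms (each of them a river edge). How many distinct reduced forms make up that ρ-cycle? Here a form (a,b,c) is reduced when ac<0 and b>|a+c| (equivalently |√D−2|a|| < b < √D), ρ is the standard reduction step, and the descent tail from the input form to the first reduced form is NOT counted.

D = 20, ⌊√D⌋ = 4
river: ρ → (2,2,-2)
river: ρ → (-2,2,2)
ρ-cycle length = 2 (tail of 0 descent steps not counted)

2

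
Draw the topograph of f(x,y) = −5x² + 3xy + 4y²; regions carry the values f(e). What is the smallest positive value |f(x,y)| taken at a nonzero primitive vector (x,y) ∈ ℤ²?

river: ρ → (4,5,-4)
river: ρ → (-4,3,5)
river: ρ → (5,7,-2)
river: ρ → (-2,9,1)
river: ρ → (1,9,-2)
river: ρ → (-2,7,5)
river: ρ → (5,3,-4)
river: ρ → (-4,5,4)
river: ρ → (4,3,-5)
river: ρ → (-5,7,2)
river: ρ → (2,9,-1)
river: ρ → (-1,9,2)
river: ρ → (2,7,-5)
river: ρ → (-5,3,4)
closes: descent 0, river 14
min |a| on river = 1

1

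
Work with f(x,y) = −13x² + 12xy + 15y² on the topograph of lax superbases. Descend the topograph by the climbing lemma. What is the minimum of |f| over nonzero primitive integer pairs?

river: ρ → (15,18,-10)
river: ρ → (-10,22,11)
river: ρ → (11,22,-10)
river: ρ → (-10,18,15)
river: ρ → (15,12,-13)
river: ρ → (-13,14,14)
river: ρ → (14,14,-13)
river: ρ → (-13,12,15)
closes: descent 0, river 8
min |a| on river = 10

10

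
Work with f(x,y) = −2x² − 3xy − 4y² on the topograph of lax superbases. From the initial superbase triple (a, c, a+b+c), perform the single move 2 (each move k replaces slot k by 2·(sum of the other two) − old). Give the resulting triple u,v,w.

start (-2,-4,-9) = (f(1,0),f(0,1),f(1,1))
replace slot 2: 2·((-2)+(-9)) − (-4) = -18 → (-2,-18,-9)

-2,-18,-9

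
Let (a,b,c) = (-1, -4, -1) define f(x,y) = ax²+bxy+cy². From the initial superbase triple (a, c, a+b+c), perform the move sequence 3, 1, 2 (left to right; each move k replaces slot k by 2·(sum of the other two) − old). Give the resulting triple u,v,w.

start (-1,-1,-6) = (f(1,0),f(0,1),f(1,1))
replace slot 3: 2·((-1)+(-1)) − (-6) = 2 → (-1,-1,2)
replace slot 1: 2·((-1)+2) − (-1) = 3 → (3,-1,2)
replace slot 2: 2·(3+2) − (-1) = 11 → (3,11,2)

3,11,2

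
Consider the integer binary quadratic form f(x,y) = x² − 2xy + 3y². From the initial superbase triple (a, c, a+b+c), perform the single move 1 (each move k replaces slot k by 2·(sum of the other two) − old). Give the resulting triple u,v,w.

start (1,3,2) = (f(1,0),f(0,1),f(1,1))
replace slot 1: 2·(3+2) − 1 = 9 → (9,3,2)

9,3,2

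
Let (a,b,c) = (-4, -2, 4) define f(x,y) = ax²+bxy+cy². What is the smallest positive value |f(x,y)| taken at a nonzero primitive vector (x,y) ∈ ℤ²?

descent: ρ → (4,2,-4)  [lands on river]
river: ρ → (-4,6,2)
river: ρ → (2,6,-4)
river: ρ → (-4,2,4)
river: ρ → (4,6,-2)
river: ρ → (-2,6,4)
closes: descent 1, river 6
min |a| on river = 2

2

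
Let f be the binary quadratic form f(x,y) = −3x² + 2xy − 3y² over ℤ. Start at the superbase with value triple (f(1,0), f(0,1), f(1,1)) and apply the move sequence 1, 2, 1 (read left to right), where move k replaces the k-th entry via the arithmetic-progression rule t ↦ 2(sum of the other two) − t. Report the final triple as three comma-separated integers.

start (-3,-3,-4) = (f(1,0),f(0,1),f(1,1))
replace slot 1: 2·((-3)+(-4)) − (-3) = -11 → (-11,-3,-4)
replace slot 2: 2·((-11)+(-4)) − (-3) = -27 → (-11,-27,-4)
replace slot 1: 2·((-27)+(-4)) − (-11) = -51 → (-51,-27,-4)

-51,-27,-4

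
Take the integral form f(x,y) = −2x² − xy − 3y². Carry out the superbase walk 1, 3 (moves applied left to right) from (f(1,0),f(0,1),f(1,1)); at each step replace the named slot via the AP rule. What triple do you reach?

start (-2,-3,-6) = (f(1,0),f(0,1),f(1,1))
replace slot 1: 2·((-3)+(-6)) − (-2) = -16 → (-16,-3,-6)
replace slot 3: 2·((-16)+(-3)) − (-6) = -32 → (-16,-3,-32)

-16,-3,-32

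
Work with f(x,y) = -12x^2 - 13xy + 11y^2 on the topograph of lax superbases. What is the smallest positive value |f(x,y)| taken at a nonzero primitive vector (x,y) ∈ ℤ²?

descent: ρ → (11,13,-12)  [lands on river]
river: ρ → (-12,11,12)
river: ρ → (12,13,-11)
river: ρ → (-11,9,14)
river: ρ → (14,19,-6)
river: ρ → (-6,17,17)
river: ρ → (17,17,-6)
river: ρ → (-6,19,14)
river: ρ → (14,9,-11)
river: ρ → (-11,13,12)
river: ρ → (12,11,-12)
river: ρ → (-12,13,11)
river: ρ → (11,9,-14)
river: ρ → (-14,19,6)
river: ρ → (6,17,-17)
river: ρ → (-17,17,6)
river: ρ → (6,19,-14)
river: ρ → (-14,9,11)
closes: descent 1, river 18
min |a| on river = 6

6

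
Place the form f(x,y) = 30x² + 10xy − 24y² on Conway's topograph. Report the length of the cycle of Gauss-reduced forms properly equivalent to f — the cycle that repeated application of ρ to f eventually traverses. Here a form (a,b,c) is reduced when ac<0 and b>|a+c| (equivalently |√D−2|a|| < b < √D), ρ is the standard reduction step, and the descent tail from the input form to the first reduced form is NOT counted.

D = 2980, ⌊√D⌋ = 54
river: ρ → (-24,38,16)
river: ρ → (16,26,-36)
river: ρ → (-36,46,6)
river: ρ → (6,50,-20)
river: ρ → (-20,30,26)
river: ρ → (26,22,-24)
river: ρ → (-24,26,24)
river: ρ → (24,22,-26)
river: ρ → (-26,30,20)
river: ρ → (20,50,-6)
river: ρ → (-6,46,36)
river: ρ → (36,26,-16)
river: ρ → (-16,38,24)
river: ρ → (24,10,-30)
river: ρ → (-30,50,4)
river: ρ → (4,54,-4)
river: ρ → (-4,50,30)
river: ρ → (30,10,-24)
ρ-cycle length = 18 (tail of 0 descent steps not counted)

18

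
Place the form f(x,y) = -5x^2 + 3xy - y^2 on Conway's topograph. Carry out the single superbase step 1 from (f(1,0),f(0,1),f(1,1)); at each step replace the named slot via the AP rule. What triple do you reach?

start (-5,-1,-3) = (f(1,0),f(0,1),f(1,1))
replace slot 1: 2·((-1)+(-3)) − (-5) = -3 → (-3,-1,-3)

-3,-1,-3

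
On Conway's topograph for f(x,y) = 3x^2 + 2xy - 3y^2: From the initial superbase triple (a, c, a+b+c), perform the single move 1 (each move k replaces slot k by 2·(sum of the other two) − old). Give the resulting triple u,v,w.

start (3,-3,2) = (f(1,0),f(0,1),f(1,1))
replace slot 1: 2·((-3)+2) − 3 = -5 → (-5,-3,2)

-5,-3,2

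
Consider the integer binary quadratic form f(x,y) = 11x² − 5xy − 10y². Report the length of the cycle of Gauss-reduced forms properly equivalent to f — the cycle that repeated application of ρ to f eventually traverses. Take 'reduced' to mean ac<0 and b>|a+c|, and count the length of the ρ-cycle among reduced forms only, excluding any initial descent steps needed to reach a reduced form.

D = 465, ⌊√D⌋ = 21
descent: ρ → (-10,5,11)  [lands on river]
river: ρ → (11,17,-4)
river: ρ → (-4,15,15)
river: ρ → (15,15,-4)
river: ρ → (-4,17,11)
river: ρ → (11,5,-10)
river: ρ → (-10,15,6)
river: ρ → (6,21,-1)
river: ρ → (-1,21,6)
river: ρ → (6,15,-10)
ρ-cycle length = 10 (tail of 1 descent step not counted)

10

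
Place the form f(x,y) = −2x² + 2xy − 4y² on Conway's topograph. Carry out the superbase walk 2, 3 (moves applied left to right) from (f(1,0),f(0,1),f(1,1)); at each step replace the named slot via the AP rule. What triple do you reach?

start (-2,-4,-4) = (f(1,0),f(0,1),f(1,1))
replace slot 2: 2·((-2)+(-4)) − (-4) = -8 → (-2,-8,-4)
replace slot 3: 2·((-2)+(-8)) − (-4) = -16 → (-2,-8,-16)

-2,-8,-16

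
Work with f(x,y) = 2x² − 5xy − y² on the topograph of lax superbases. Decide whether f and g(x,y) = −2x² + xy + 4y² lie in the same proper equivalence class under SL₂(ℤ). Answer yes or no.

D₁ = 33, D₂ = 33
river cycle of f (length 4): (-1, 5, 2), (2, 3, -3), (-3, 3, 2), (2, 5, -1)
river cycle of g (length 4): (-2, 5, 1), (1, 5, -2), (-2, 3, 3), (3, 3, -2)
cycles differ ⇒ inequivalent

no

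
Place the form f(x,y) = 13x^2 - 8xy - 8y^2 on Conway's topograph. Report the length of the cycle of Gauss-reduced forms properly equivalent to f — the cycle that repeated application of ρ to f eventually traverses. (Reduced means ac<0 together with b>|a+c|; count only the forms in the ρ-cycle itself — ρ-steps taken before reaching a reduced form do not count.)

D = 480, ⌊√D⌋ = 21
descent: ρ → (-8,8,13)  [lands on river]
river: ρ → (13,18,-3)
river: ρ → (-3,18,13)
river: ρ → (13,8,-8)
ρ-cycle length = 4 (tail of 1 descent step not counted)

4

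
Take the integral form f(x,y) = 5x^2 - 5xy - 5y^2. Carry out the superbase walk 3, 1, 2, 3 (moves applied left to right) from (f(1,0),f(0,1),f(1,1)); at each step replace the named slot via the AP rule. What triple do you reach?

start (5,-5,-5) = (f(1,0),f(0,1),f(1,1))
replace slot 3: 2·(5+(-5)) − (-5) = 5 → (5,-5,5)
replace slot 1: 2·((-5)+5) − 5 = -5 → (-5,-5,5)
replace slot 2: 2·((-5)+5) − (-5) = 5 → (-5,5,5)
replace slot 3: 2·((-5)+5) − 5 = -5 → (-5,5,-5)

-5,5,-5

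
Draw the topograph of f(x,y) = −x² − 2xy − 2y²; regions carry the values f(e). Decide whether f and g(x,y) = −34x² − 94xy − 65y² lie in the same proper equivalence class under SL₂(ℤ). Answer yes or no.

D₁ = -4, D₂ = -4
f is negative-definite; reduce −f:
−f: translate: b→0 (≡2 mod 2), so (1,2,2)→(1,0,1)
−f: reduced (well bottom): (1,0,1) with a≤c, −a<b≤a
flip sign back: reduced form of f is (-1,0,-1)
g is negative-definite; reduce −g:
−g: translate: b→26 (≡94 mod 68), so (34,94,65)→(34,26,5)
−g: flip: (34,26,5)→(5,-26,34)
−g: translate: b→4 (≡-26 mod 10), so (5,-26,34)→(5,4,1)
−g: flip: (5,4,1)→(1,-4,5)
−g: translate: b→0 (≡-4 mod 2), so (1,-4,5)→(1,0,1)
−g: reduced (well bottom): (1,0,1) with a≤c, −a<b≤a
flip sign back: reduced form of g is (-1,0,-1)
reduced forms (-1, 0, -1) vs (-1, 0, -1) ⇒ equivalent

yes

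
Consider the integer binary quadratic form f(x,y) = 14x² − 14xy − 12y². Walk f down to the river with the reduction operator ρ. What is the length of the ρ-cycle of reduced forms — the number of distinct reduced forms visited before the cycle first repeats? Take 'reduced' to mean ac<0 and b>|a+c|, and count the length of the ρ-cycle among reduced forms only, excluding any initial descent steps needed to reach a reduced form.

D = 868, ⌊√D⌋ = 29
descent: ρ → (-12,14,14)  [lands on river]
river: ρ → (14,14,-12)
river: ρ → (-12,10,16)
river: ρ → (16,22,-6)
river: ρ → (-6,26,8)
river: ρ → (8,22,-12)
river: ρ → (-12,26,4)
river: ρ → (4,22,-24)
river: ρ → (-24,26,2)
river: ρ → (2,26,-24)
river: ρ → (-24,22,4)
river: ρ → (4,26,-12)
river: ρ → (-12,22,8)
river: ρ → (8,26,-6)
river: ρ → (-6,22,16)
river: ρ → (16,10,-12)
ρ-cycle length = 16 (tail of 1 descent step not counted)

16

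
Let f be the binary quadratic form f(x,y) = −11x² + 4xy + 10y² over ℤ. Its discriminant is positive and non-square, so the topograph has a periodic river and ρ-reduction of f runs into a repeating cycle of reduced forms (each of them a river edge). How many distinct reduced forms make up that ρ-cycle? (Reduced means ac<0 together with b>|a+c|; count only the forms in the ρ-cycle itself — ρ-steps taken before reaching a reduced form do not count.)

D = 456, ⌊√D⌋ = 21
river: ρ → (10,16,-5)
river: ρ → (-5,14,13)
river: ρ → (13,12,-6)
river: ρ → (-6,12,13)
river: ρ → (13,14,-5)
river: ρ → (-5,16,10)
river: ρ → (10,4,-11)
river: ρ → (-11,18,3)
river: ρ → (3,18,-11)
river: ρ → (-11,4,10)
ρ-cycle length = 10 (tail of 0 descent steps not counted)

10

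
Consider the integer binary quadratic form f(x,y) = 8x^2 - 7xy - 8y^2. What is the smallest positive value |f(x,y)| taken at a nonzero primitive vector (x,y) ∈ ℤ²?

descent: ρ → (-8,7,8)  [lands on river]
river: ρ → (8,9,-7)
river: ρ → (-7,5,10)
river: ρ → (10,15,-2)
river: ρ → (-2,17,2)
river: ρ → (2,15,-10)
river: ρ → (-10,5,7)
river: ρ → (7,9,-8)
closes: descent 1, river 8
min |a| on river = 2

2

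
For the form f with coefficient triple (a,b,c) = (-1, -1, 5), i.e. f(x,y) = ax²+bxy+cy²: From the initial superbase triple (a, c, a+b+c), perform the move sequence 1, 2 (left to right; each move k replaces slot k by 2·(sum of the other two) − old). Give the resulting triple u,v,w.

start (-1,5,3) = (f(1,0),f(0,1),f(1,1))
replace slot 1: 2·(5+3) − (-1) = 17 → (17,5,3)
replace slot 2: 2·(17+3) − 5 = 35 → (17,35,3)

17,35,3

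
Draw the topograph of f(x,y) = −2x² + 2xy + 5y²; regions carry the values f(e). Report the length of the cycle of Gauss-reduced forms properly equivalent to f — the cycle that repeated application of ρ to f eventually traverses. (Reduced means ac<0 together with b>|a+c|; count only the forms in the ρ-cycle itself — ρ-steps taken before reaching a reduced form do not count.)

D = 44, ⌊√D⌋ = 6
descent: ρ → (5,-2,-2)
descent: ρ → (-2,6,1)  [lands on river]
river: ρ → (1,6,-2)
ρ-cycle length = 2 (tail of 2 descent steps not counted)

2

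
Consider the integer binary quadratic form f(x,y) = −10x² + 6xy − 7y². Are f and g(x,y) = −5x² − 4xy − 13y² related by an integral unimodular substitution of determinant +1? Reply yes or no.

D₁ = -244, D₂ = -244
f is negative-definite; reduce −f:
−f: flip: (10,-6,7)→(7,6,10)
−f: reduced (well bottom): (7,6,10) with a≤c, −a<b≤a
flip sign back: reduced form of f is (-7,-6,-10)
g is negative-definite; reduce −g:
−g: reduced (well bottom): (5,4,13) with a≤c, −a<b≤a
flip sign back: reduced form of g is (-5,-4,-13)
reduced forms (-7, -6, -10) vs (-5, -4, -13) ⇒ inequivalent

no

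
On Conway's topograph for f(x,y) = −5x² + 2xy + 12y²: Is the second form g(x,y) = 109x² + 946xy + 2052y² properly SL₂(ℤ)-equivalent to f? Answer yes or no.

D₁ = 244, D₂ = 244
river cycle of f (length 22): (-5, 12, 5), (5, 8, -9), (-9, 10, 4), (4, 14, -3), (-3, 10, 12), (12, 14, -1), (-1, 14, 12), (12, 10, -3), (-3, 14, 4), (4, 10, -9), … (12 more)
river cycle of g (length 22): (-5, 12, 5), (5, 8, -9), (-9, 10, 4), (4, 14, -3), (-3, 10, 12), (12, 14, -1), (-1, 14, 12), (12, 10, -3), (-3, 14, 4), (4, 10, -9), … (12 more)
cycles coincide ⇒ equivalent

yes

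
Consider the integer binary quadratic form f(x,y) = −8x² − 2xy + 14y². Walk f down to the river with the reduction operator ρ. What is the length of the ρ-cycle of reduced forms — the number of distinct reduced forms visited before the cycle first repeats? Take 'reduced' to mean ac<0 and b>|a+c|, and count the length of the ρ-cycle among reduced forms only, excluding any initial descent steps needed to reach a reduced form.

D = 452, ⌊√D⌋ = 21
descent: ρ → (14,2,-8)
descent: ρ → (-8,14,8)  [lands on river]
river: ρ → (8,18,-4)
river: ρ → (-4,14,16)
river: ρ → (16,18,-2)
river: ρ → (-2,18,16)
river: ρ → (16,14,-4)
river: ρ → (-4,18,8)
river: ρ → (8,14,-8)
river: ρ → (-8,18,4)
river: ρ → (4,14,-16)
river: ρ → (-16,18,2)
river: ρ → (2,18,-16)
river: ρ → (-16,14,4)
river: ρ → (4,18,-8)
ρ-cycle length = 14 (tail of 2 descent steps not counted)

14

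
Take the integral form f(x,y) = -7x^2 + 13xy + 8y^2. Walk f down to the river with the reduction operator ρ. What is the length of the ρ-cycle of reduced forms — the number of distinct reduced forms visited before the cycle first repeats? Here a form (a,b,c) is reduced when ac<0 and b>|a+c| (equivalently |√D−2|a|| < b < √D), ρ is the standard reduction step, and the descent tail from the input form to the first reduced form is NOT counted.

D = 393, ⌊√D⌋ = 19
river: ρ → (8,19,-1)
river: ρ → (-1,19,8)
river: ρ → (8,13,-7)
river: ρ → (-7,15,6)
river: ρ → (6,9,-13)
river: ρ → (-13,17,2)
river: ρ → (2,19,-4)
river: ρ → (-4,13,14)
river: ρ → (14,15,-3)
river: ρ → (-3,15,14)
river: ρ → (14,13,-4)
river: ρ → (-4,19,2)
river: ρ → (2,17,-13)
river: ρ → (-13,9,6)
river: ρ → (6,15,-7)
river: ρ → (-7,13,8)
ρ-cycle length = 16 (tail of 0 descent steps not counted)

16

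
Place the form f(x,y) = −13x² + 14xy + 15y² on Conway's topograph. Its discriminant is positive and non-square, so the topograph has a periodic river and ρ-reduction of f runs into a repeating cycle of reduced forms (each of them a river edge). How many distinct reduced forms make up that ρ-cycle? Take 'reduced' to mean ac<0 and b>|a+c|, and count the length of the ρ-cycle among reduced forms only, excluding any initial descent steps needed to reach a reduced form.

D = 976, ⌊√D⌋ = 31
river: ρ → (15,16,-12)
river: ρ → (-12,8,19)
river: ρ → (19,30,-1)
river: ρ → (-1,30,19)
river: ρ → (19,8,-12)
river: ρ → (-12,16,15)
river: ρ → (15,14,-13)
river: ρ → (-13,12,16)
river: ρ → (16,20,-9)
river: ρ → (-9,16,20)
river: ρ → (20,24,-5)
river: ρ → (-5,26,15)
river: ρ → (15,4,-16)
river: ρ → (-16,28,3)
river: ρ → (3,26,-25)
river: ρ → (-25,24,4)
river: ρ → (4,24,-25)
river: ρ → (-25,26,3)
river: ρ → (3,28,-16)
river: ρ → (-16,4,15)
river: ρ → (15,26,-5)
river: ρ → (-5,24,20)
river: ρ → (20,16,-9)
river: ρ → (-9,20,16)
river: ρ → (16,12,-13)
river: ρ → (-13,14,15)
ρ-cycle length = 26 (tail of 0 descent steps not counted)

26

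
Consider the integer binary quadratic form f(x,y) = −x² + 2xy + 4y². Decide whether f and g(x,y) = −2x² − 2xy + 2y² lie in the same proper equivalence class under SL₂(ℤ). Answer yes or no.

D₁ = 20, D₂ = 20
river cycle of f (length 2): (-1, 4, 1), (1, 4, -1)
river cycle of g (length 2): (2, 2, -2), (-2, 2, 2)
cycles differ ⇒ inequivalent

no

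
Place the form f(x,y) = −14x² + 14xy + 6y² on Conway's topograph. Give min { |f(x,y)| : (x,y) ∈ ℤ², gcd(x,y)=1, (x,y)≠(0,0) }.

river: ρ → (6,22,-2)
river: ρ → (-2,22,6)
river: ρ → (6,14,-14)
river: ρ → (-14,14,6)
closes: descent 0, river 4
min |a| on river = 2

2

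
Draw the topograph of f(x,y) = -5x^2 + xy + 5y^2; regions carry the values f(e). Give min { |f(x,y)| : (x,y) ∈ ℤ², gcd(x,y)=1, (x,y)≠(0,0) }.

river: ρ → (5,9,-1)
river: ρ → (-1,9,5)
river: ρ → (5,1,-5)
river: ρ → (-5,9,1)
river: ρ → (1,9,-5)
river: ρ → (-5,1,5)
closes: descent 0, river 6
min |a| on river = 1

1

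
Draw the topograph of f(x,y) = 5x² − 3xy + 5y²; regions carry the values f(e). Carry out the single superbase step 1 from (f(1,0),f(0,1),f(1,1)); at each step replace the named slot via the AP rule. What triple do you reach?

start (5,5,7) = (f(1,0),f(0,1),f(1,1))
replace slot 1: 2·(5+7) − 5 = 19 → (19,5,7)

19,5,7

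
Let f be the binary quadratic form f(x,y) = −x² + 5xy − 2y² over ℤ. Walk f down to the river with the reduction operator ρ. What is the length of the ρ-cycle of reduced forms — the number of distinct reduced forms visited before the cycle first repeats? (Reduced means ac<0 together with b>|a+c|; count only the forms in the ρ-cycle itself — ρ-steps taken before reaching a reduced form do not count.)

D = 17, ⌊√D⌋ = 4
descent: ρ → (-2,3,1)  [lands on river]
river: ρ → (1,3,-2)
river: ρ → (-2,1,2)
river: ρ → (2,3,-1)
river: ρ → (-1,3,2)
river: ρ → (2,1,-2)
ρ-cycle length = 6 (tail of 1 descent step not counted)

6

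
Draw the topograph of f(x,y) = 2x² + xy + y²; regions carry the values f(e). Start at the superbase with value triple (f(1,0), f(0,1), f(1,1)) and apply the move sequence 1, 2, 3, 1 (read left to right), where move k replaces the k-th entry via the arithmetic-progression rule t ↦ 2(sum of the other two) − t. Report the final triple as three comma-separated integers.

start (2,1,4) = (f(1,0),f(0,1),f(1,1))
replace slot 1: 2·(1+4) − 2 = 8 → (8,1,4)
replace slot 2: 2·(8+4) − 1 = 23 → (8,23,4)
replace slot 3: 2·(8+23) − 4 = 58 → (8,23,58)
replace slot 1: 2·(23+58) − 8 = 154 → (154,23,58)

154,23,58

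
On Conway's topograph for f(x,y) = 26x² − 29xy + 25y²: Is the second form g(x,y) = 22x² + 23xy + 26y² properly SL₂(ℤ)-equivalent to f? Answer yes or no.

D₁ = -1759, D₂ = -1759
f: translate: b→23 (≡-29 mod 52), so (26,-29,25)→(26,23,22)
f: flip: (26,23,22)→(22,-23,26)
f: translate: b→21 (≡-23 mod 44), so (22,-23,26)→(22,21,25)
f: reduced (well bottom): (22,21,25) with a≤c, −a<b≤a
g: translate: b→-21 (≡23 mod 44), so (22,23,26)→(22,-21,25)
g: reduced (well bottom): (22,-21,25) with a≤c, −a<b≤a
reduced forms (22, 21, 25) vs (22, -21, 25) ⇒ inequivalent

no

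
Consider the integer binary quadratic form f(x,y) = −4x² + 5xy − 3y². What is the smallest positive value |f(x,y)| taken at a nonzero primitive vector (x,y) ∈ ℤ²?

translate: b→3 (≡-5 mod 8), so (4,-5,3)→(4,3,2)
flip: (4,3,2)→(2,-3,4)
translate: b→1 (≡-3 mod 4), so (2,-3,4)→(2,1,3)
reduced (well bottom): (2,1,3) with a≤c, −a<b≤a
well minimum |f| = |-2| = 2 (negative-definite)

2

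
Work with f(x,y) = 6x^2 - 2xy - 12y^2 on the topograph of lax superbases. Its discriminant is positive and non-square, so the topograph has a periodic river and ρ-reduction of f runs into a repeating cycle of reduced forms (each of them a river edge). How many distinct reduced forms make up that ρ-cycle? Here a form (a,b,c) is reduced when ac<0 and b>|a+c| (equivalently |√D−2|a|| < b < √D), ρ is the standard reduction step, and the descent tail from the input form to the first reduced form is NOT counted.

D = 292, ⌊√D⌋ = 17
descent: ρ → (-12,2,6)
descent: ρ → (6,10,-8)  [lands on river]
river: ρ → (-8,6,8)
river: ρ → (8,10,-6)
river: ρ → (-6,14,4)
river: ρ → (4,10,-12)
river: ρ → (-12,14,2)
river: ρ → (2,14,-12)
river: ρ → (-12,10,4)
river: ρ → (4,14,-6)
river: ρ → (-6,10,8)
river: ρ → (8,6,-8)
river: ρ → (-8,10,6)
river: ρ → (6,14,-4)
river: ρ → (-4,10,12)
river: ρ → (12,14,-2)
river: ρ → (-2,14,12)
river: ρ → (12,10,-4)
river: ρ → (-4,14,6)
ρ-cycle length = 18 (tail of 2 descent steps not counted)

18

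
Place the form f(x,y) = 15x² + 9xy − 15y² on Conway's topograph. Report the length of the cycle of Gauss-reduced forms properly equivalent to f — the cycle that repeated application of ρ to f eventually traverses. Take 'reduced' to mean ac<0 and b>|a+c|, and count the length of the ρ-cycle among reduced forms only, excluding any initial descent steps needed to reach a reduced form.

D = 981, ⌊√D⌋ = 31
river: ρ → (-15,21,9)
river: ρ → (9,15,-21)
river: ρ → (-21,27,3)
river: ρ → (3,27,-21)
river: ρ → (-21,15,9)
river: ρ → (9,21,-15)
river: ρ → (-15,9,15)
river: ρ → (15,21,-9)
river: ρ → (-9,15,21)
river: ρ → (21,27,-3)
river: ρ → (-3,27,21)
river: ρ → (21,15,-9)
river: ρ → (-9,21,15)
river: ρ → (15,9,-15)
ρ-cycle length = 14 (tail of 0 descent steps not counted)

14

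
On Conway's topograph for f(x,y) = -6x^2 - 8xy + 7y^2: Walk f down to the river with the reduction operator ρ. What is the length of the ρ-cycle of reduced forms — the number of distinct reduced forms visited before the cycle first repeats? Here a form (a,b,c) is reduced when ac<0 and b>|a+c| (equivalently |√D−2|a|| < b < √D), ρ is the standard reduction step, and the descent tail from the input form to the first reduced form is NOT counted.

D = 232, ⌊√D⌋ = 15
descent: ρ → (7,8,-6)  [lands on river]
river: ρ → (-6,4,9)
river: ρ → (9,14,-1)
river: ρ → (-1,14,9)
river: ρ → (9,4,-6)
river: ρ → (-6,8,7)
river: ρ → (7,6,-7)
river: ρ → (-7,8,6)
river: ρ → (6,4,-9)
river: ρ → (-9,14,1)
river: ρ → (1,14,-9)
river: ρ → (-9,4,6)
river: ρ → (6,8,-7)
river: ρ → (-7,6,7)
ρ-cycle length = 14 (tail of 1 descent step not counted)

14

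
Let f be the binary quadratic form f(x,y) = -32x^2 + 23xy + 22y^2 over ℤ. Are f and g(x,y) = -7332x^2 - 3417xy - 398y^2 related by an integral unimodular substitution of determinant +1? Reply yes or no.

D₁ = 3345, D₂ = 3345
river cycle of f (length 26): (22, 21, -33), (-33, 45, 10), (10, 55, -8), (-8, 57, 3), (3, 57, -8), (-8, 55, 10), (10, 45, -33), (-33, 21, 22), (22, 23, -32), (-32, 41, 13), … (16 more)
river cycle of g (length 26): (-32, 23, 22), (22, 21, -33), (-33, 45, 10), (10, 55, -8), (-8, 57, 3), (3, 57, -8), (-8, 55, 10), (10, 45, -33), (-33, 21, 22), (22, 23, -32), … (16 more)
cycles coincide ⇒ equivalent

yes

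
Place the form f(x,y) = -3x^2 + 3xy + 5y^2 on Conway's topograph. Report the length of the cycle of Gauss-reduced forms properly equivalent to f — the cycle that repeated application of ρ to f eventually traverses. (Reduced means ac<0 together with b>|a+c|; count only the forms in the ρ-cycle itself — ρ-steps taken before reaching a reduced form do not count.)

D = 69, ⌊√D⌋ = 8
river: ρ → (5,7,-1)
river: ρ → (-1,7,5)
river: ρ → (5,3,-3)
river: ρ → (-3,3,5)
ρ-cycle length = 4 (tail of 0 descent steps not counted)

4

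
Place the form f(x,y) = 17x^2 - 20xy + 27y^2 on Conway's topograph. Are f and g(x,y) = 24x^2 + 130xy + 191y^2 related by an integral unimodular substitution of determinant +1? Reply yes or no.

D₁ = -1436, D₂ = -1436
f: translate: b→14 (≡-20 mod 34), so (17,-20,27)→(17,14,24)
f: reduced (well bottom): (17,14,24) with a≤c, −a<b≤a
g: translate: b→-14 (≡130 mod 48), so (24,130,191)→(24,-14,17)
g: flip: (24,-14,17)→(17,14,24)
g: reduced (well bottom): (17,14,24) with a≤c, −a<b≤a
reduced forms (17, 14, 24) vs (17, 14, 24) ⇒ equivalent

yes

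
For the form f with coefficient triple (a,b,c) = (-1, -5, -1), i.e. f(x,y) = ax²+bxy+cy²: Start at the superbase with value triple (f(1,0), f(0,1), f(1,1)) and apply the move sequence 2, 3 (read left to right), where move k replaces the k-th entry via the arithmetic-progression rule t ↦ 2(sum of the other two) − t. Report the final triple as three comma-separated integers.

start (-1,-1,-7) = (f(1,0),f(0,1),f(1,1))
replace slot 2: 2·((-1)+(-7)) − (-1) = -15 → (-1,-15,-7)
replace slot 3: 2·((-1)+(-15)) − (-7) = -25 → (-1,-15,-25)

-1,-15,-25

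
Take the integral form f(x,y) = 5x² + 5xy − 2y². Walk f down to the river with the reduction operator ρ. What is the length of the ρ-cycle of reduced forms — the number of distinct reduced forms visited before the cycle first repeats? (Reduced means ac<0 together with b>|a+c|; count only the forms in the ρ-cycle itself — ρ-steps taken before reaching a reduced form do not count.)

D = 65, ⌊√D⌋ = 8
river: ρ → (-2,7,2)
river: ρ → (2,5,-5)
river: ρ → (-5,5,2)
river: ρ → (2,7,-2)
river: ρ → (-2,5,5)
river: ρ → (5,5,-2)
ρ-cycle length = 6 (tail of 0 descent steps not counted)

6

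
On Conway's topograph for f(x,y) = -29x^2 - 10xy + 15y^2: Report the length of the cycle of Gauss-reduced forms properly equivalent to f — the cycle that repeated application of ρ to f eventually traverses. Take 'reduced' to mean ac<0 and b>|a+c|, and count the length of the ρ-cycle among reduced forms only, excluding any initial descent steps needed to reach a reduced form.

D = 1840, ⌊√D⌋ = 42
descent: ρ → (15,40,-4)  [lands on river]
river: ρ → (-4,40,15)
river: ρ → (15,20,-24)
river: ρ → (-24,28,11)
river: ρ → (11,38,-9)
river: ρ → (-9,34,19)
river: ρ → (19,42,-1)
river: ρ → (-1,42,19)
river: ρ → (19,34,-9)
river: ρ → (-9,38,11)
river: ρ → (11,28,-24)
river: ρ → (-24,20,15)
ρ-cycle length = 12 (tail of 1 descent step not counted)

12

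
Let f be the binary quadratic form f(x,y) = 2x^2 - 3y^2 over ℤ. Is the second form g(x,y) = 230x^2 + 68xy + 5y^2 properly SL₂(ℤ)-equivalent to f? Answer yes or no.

D₁ = 24, D₂ = 24
river cycle of f (length 2): (2, 4, -1), (-1, 4, 2)
river cycle of g (length 2): (-1, 4, 2), (2, 4, -1)
cycles coincide ⇒ equivalent

yes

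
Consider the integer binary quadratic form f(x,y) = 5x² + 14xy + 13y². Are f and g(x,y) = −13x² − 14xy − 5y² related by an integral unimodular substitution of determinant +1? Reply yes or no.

D₁ = -64, D₂ = -64
f: translate: b→4 (≡14 mod 10), so (5,14,13)→(5,4,4)
f: flip: (5,4,4)→(4,-4,5)
f: translate: b→4 (≡-4 mod 8), so (4,-4,5)→(4,4,5)
f: reduced (well bottom): (4,4,5) with a≤c, −a<b≤a
g is negative-definite; reduce −g:
−g: translate: b→-12 (≡14 mod 26), so (13,14,5)→(13,-12,4)
−g: flip: (13,-12,4)→(4,12,13)
−g: translate: b→4 (≡12 mod 8), so (4,12,13)→(4,4,5)
−g: reduced (well bottom): (4,4,5) with a≤c, −a<b≤a
flip sign back: reduced form of g is (-4,-4,-5)
reduced forms (4, 4, 5) vs (-4, -4, -5) ⇒ inequivalent

no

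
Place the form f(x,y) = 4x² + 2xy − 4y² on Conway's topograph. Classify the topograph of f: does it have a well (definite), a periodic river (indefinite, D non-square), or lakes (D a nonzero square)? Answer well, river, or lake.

D = b²−4ac = 2² − 4·4·(-4) = 68
D > 0 non-square ⇒ indefinite ⇒ periodic river

river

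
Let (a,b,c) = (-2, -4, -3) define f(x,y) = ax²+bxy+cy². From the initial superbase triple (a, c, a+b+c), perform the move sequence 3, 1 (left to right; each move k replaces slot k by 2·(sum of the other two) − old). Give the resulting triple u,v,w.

start (-2,-3,-9) = (f(1,0),f(0,1),f(1,1))
replace slot 3: 2·((-2)+(-3)) − (-9) = -1 → (-2,-3,-1)
replace slot 1: 2·((-3)+(-1)) − (-2) = -6 → (-6,-3,-1)

-6,-3,-1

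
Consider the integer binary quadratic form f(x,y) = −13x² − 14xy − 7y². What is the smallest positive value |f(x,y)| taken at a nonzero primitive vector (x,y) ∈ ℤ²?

translate: b→-12 (≡14 mod 26), so (13,14,7)→(13,-12,6)
flip: (13,-12,6)→(6,12,13)
translate: b→0 (≡12 mod 12), so (6,12,13)→(6,0,7)
reduced (well bottom): (6,0,7) with a≤c, −a<b≤a
well minimum |f| = |-6| = 6 (negative-definite)

6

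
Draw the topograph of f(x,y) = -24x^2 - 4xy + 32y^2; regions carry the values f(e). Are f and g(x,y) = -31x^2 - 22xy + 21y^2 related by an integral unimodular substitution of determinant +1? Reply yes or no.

D₁ = 3088, D₂ = 3088
river cycle of f (length 30): (-24, 44, 12), (12, 52, -8), (-8, 44, 36), (36, 28, -16), (-16, 36, 28), (28, 20, -24), (-24, 28, 24), (24, 20, -28), (-28, 36, 16), (16, 28, -36), … (20 more)
river cycle of g (length 30): (21, 22, -31), (-31, 40, 12), (12, 32, -43), (-43, 54, 1), (1, 54, -43), (-43, 32, 12), (12, 40, -31), (-31, 22, 21), (21, 20, -32), (-32, 44, 9), … (20 more)
cycles differ ⇒ inequivalent

no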